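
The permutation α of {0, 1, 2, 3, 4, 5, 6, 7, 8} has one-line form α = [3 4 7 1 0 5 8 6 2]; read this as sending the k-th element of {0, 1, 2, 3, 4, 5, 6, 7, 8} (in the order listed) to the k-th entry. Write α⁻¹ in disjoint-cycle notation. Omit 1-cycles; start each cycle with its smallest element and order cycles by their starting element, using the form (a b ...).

First write α in disjoint cycles: (0 3 1 4)(2 7 6 8).
The inverse reverses every cycle; in canonical form, α⁻¹ = (0 4 1 3)(2 8 6 7).

(0 4 1 3)(2 8 6 7)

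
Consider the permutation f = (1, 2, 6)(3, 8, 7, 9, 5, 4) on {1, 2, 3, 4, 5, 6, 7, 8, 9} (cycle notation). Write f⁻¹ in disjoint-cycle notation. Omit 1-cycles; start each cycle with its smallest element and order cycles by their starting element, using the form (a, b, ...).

(1, 6, 2)(3, 4, 5, 9, 7, 8)

Inverting a permutation written in cycle notation just reverses the order within every cycle.
Reversing each cycle of f and rotating so the smallest element leads gives (1, 6, 2)(3, 4, 5, 9, 7, 8).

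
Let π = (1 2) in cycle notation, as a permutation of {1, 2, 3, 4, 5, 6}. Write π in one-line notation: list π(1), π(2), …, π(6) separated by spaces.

2 1 3 4 5 6

Reading each image from the cycles: 1↦2, 2↦1, 3↦3, 4↦4, 5↦5, 6↦6.
So the one-line form is 2 1 3 4 5 6.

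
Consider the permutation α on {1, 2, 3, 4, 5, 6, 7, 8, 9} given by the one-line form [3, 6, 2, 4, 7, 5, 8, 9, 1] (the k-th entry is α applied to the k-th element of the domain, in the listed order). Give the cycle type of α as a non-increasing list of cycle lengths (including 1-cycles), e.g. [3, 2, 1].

The disjoint cycles are (1 3 2 6 5 7 8 9)(4), with lengths 8, 1 in non-increasing order.

[8, 1]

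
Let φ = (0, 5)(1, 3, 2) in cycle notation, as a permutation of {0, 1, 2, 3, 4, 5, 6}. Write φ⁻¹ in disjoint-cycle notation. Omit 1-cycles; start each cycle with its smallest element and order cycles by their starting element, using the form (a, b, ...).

If φ sends a → b within a cycle, φ⁻¹ sends b → a; equivalently, reverse each cycle.
Reversing each cycle of φ and rotating so the smallest element leads gives (0, 5)(1, 2, 3).

(0, 5)(1, 2, 3)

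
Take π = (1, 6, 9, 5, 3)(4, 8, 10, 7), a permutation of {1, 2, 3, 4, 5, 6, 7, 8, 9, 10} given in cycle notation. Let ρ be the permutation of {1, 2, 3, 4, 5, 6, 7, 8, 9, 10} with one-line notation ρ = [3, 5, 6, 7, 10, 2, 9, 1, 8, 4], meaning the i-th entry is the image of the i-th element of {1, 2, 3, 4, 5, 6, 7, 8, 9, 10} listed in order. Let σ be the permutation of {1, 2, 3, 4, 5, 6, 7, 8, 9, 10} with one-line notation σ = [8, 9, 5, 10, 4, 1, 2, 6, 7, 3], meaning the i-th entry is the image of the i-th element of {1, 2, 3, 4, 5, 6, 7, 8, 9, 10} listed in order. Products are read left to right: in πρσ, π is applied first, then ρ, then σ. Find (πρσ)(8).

Apply the permutations in order: π(8) = 10, then ρ(10) = 4, then σ(4) = 10. So (πρσ)(8) = 10.

10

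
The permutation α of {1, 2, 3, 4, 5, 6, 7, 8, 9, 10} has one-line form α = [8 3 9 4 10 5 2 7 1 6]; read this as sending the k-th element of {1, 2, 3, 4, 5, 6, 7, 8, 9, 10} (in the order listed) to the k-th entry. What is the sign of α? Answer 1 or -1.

In disjoint-cycle form the cycle lengths are 6, 3, 1.
A cycle of length ℓ contributes ℓ−1 transpositions, so α is a product of 5 + 2 = 7 transpositions — odd.

-1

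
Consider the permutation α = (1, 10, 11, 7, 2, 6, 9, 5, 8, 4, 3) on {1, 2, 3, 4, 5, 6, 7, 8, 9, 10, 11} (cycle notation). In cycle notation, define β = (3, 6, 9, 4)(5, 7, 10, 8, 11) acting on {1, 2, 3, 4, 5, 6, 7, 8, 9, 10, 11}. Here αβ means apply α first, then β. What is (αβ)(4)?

6

First apply α: α(4) = 3, then β(3) = 6. Thus (αβ)(4) = 6.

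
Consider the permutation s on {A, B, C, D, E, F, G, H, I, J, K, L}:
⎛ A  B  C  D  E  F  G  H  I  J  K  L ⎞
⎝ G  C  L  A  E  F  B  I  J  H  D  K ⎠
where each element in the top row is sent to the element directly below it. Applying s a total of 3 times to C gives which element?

Tracing C → L → … returns to C after 7 steps, so C lies in a 7-cycle (A G B C L K D).
Advancing 3 steps from C: C → L → K → D.

D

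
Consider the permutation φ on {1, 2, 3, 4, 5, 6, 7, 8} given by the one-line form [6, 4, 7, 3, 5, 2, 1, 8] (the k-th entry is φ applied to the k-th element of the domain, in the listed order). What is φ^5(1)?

7

Tracing 1 → 6 → … returns to 1 after 6 steps, so 1 lies in a 6-cycle (1 6 2 4 3 7).
Stepping 5 places around the cycle: 1 → 6 → 2 → 4 → 3 → 7.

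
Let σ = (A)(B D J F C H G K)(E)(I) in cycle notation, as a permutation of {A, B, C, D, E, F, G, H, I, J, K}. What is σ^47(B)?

B lies in the 8-cycle (B D J F C H G K).
Powers repeat with period 8 on this cycle, and 47 mod 8 = 7, so σ^47(B) = σ^7(B).
Advancing 7 steps from B: B → D → J → F → C → H → G → K.

K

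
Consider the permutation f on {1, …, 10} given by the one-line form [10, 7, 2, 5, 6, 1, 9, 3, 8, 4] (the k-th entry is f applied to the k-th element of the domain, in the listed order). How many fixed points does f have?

0

No element satisfies f(x) = x, so there are 0 fixed points.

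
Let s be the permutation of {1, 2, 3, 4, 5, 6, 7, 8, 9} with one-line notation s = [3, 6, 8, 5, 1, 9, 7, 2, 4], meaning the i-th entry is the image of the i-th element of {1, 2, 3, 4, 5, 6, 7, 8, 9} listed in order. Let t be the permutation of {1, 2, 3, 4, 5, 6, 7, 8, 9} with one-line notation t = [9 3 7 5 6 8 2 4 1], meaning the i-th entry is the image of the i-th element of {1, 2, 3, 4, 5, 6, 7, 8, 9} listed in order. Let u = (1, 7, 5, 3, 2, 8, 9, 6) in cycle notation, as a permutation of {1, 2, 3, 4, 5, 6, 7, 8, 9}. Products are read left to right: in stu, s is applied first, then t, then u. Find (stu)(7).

8

(stu)(7) = u(t(s(7))). s(7) = 7, then t(7) = 2, then u(2) = 8, so the result is 8.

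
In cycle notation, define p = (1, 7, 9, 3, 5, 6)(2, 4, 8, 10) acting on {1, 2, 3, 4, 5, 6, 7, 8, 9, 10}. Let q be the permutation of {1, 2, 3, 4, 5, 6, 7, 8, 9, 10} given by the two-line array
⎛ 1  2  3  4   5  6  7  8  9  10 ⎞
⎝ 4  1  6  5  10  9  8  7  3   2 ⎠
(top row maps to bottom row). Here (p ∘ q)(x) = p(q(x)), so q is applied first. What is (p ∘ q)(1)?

8

q(1) = 4, then p(4) = 8; composing gives (p ∘ q)(1) = 8.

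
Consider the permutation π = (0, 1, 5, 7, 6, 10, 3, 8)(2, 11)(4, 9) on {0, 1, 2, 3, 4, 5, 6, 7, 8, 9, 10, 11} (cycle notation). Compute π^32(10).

10 lies in the 8-cycle (0, 1, 5, 7, 6, 10, 3, 8).
Powers repeat with period 8 on this cycle, and 32 mod 8 = 0, so π^32(10) = π^0(10).
So π^32(10) = 10.

10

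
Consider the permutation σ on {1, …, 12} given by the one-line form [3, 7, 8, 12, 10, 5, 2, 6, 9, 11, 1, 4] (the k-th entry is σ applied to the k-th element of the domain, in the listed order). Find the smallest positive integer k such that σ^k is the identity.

Decomposing into disjoint cycles gives cycle lengths 7, 2, 2, 1.
The order is lcm(7, 2, 2) = 14.

14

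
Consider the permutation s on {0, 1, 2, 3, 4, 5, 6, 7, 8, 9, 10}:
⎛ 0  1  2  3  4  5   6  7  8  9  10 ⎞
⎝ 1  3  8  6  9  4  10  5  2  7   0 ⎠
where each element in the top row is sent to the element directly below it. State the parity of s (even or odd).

In disjoint-cycle form the cycle lengths are 5, 4, 2.
A cycle is odd iff its length is even; s has 2 even-length cycles, so sgn(s) = (−1)^2 and s is even.

even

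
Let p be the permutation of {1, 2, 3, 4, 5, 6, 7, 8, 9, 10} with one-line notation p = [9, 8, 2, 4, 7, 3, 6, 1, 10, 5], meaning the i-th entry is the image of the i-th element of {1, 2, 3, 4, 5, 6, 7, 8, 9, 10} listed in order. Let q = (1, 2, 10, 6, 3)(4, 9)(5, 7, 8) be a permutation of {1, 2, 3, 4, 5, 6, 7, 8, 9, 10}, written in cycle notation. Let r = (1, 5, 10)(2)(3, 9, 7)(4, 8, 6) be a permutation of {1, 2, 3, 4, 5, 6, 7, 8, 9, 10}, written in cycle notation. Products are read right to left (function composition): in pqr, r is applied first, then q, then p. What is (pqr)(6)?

10

(pqr)(6) = p(q(r(6))). r(6) = 4, then q(4) = 9, then p(9) = 10, so the result is 10.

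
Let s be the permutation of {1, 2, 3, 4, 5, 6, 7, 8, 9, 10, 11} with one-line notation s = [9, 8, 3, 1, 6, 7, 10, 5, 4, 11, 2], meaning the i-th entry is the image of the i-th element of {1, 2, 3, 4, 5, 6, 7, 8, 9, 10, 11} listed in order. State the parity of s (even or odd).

In disjoint-cycle form the cycle lengths are 7, 3, 1.
A cycle is odd iff its length is even; s has 0 even-length cycles, so sgn(s) = (−1)^0 and s is even.

even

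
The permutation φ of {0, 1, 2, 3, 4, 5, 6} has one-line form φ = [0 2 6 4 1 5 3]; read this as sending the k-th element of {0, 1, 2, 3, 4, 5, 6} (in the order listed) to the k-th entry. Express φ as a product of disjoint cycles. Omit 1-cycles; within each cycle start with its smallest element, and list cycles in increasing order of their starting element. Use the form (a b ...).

Start at 1 and follow images: 1 → 2 → 6 → 3 → 4 → 1, giving the cycle (1 2 6 3 4).
Continuing from each remaining unvisited element yields (1 2 6 3 4).

(1 2 6 3 4)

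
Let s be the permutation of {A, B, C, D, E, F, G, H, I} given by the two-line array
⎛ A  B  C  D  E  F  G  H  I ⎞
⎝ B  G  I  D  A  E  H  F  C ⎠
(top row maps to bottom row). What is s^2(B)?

Tracing B → G → … returns to B after 6 steps, so B lies in a 6-cycle (A B G H F E).
Stepping 2 places around the cycle: B → G → H.

H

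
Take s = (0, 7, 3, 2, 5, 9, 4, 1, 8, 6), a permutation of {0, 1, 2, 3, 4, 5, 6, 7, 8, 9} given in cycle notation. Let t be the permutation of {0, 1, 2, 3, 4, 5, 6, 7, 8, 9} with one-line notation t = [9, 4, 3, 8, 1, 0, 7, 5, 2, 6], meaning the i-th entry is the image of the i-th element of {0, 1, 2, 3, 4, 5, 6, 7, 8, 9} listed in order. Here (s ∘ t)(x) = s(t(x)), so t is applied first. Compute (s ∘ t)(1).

1

(s ∘ t)(1) = s(t(1)). t(1) = 4, then s(4) = 1. So (s ∘ t)(1) = 1.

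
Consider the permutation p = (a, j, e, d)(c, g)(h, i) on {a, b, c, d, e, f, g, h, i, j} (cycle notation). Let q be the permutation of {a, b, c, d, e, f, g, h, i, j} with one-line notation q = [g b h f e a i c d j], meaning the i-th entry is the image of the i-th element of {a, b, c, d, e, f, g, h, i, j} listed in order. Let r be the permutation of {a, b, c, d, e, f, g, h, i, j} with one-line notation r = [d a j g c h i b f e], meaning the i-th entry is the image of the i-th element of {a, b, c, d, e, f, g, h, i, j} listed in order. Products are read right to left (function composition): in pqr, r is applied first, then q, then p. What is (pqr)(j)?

d

(pqr)(j) = p(q(r(j))). r(j) = e, then q(e) = e, then p(e) = d, so the result is d.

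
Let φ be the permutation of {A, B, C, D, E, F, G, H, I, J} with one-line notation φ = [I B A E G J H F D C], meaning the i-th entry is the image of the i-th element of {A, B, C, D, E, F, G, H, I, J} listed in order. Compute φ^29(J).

Tracing J → C → … returns to J after 9 steps, so J lies in a 9-cycle (A, I, D, E, G, H, F, J, C).
On a 9-cycle, φ^9 is the identity, so φ^29 = φ^2 there (29 ≡ 2 mod 9).
Stepping 2 places around the cycle: J → C → A.

A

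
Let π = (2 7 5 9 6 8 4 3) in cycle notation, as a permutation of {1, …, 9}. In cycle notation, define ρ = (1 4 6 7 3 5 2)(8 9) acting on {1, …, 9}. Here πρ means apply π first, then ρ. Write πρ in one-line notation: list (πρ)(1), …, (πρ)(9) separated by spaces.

For each element, apply π then ρ: 1 → 1 → 4; 2 → 7 → 3; 3 → 2 → 1; 4 → 3 → 5; 5 → 9 → 8; 6 → 8 → 9; 7 → 5 → 2; 8 → 4 → 6; 9 → 6 → 7.
So πρ in one-line form is 4 3 1 5 8 9 2 6 7.

4 3 1 5 8 9 2 6 7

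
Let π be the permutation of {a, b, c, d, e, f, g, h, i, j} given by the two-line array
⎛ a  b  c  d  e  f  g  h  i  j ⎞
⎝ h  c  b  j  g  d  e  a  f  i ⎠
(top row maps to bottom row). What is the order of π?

Writing π as disjoint cycles, the cycle lengths are 4, 2, 2, 2.
The order is lcm(4, 2, 2, 2) = 4.

4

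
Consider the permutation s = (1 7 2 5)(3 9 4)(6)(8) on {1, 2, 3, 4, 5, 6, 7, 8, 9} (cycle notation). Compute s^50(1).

2

1 lies in the 4-cycle (1 7 2 5).
Since the cycle has length 4, s^50 acts on it the same as s^2 (50 mod 4 = 2).
Advancing 2 steps from 1: 1 → 7 → 2.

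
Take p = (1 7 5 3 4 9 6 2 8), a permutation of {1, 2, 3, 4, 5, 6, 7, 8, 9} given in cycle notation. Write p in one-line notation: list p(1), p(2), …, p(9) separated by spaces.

7 8 4 9 3 2 5 1 6

Each element maps to the next entry in its cycle (wrapping to the front): 1↦7, 2↦8, 3↦4, 4↦9, 5↦3, 6↦2, 7↦5, 8↦1, 9↦6.
Listing these in domain order gives 7 8 4 9 3 2 5 1 6.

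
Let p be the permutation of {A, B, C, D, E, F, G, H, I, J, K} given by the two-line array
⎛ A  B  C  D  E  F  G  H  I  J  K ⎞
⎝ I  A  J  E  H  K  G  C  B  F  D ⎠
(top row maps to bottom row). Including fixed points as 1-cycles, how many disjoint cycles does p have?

The cycle decomposition is (A I B)(C J F K D E H)(G), which has 3 cycles (counting 1-cycles).

3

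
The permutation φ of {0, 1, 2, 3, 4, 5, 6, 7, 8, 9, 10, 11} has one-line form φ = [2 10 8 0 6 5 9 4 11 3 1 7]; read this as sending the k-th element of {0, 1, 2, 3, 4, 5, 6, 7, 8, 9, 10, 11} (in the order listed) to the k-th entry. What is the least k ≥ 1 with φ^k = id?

18

The disjoint-cycle form of φ has cycle lengths 9, 2, 1.
The order is lcm(9, 2) = 18.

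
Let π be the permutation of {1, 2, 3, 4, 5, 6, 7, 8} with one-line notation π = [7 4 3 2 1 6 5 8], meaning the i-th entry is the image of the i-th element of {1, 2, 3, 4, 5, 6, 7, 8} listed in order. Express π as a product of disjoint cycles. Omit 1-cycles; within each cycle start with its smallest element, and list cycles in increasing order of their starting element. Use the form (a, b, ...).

(1, 7, 5)(2, 4)

From 1: 1 → 7 → 5 → 1, closing the cycle (1, 7, 5).
Continuing from each remaining unvisited element yields (1, 7, 5)(2, 4).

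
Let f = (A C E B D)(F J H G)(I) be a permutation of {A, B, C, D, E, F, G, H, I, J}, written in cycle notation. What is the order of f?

The disjoint cycles have lengths 5, 4, 1.
The order of f is the least common multiple of its cycle lengths: lcm(5, 4) = 20.

20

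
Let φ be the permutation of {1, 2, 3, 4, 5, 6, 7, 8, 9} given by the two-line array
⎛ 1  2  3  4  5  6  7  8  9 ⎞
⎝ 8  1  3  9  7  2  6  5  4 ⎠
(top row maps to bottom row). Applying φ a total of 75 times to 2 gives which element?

Tracing 2 → 1 → … returns to 2 after 6 steps, so 2 lies in a 6-cycle (1, 8, 5, 7, 6, 2).
Since the cycle has length 6, φ^75 acts on it the same as φ^3 (75 mod 6 = 3).
Advancing 3 steps from 2: 2 → 1 → 8 → 5.

5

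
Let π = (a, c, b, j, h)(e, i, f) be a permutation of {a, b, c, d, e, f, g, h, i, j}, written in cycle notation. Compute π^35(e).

f

e lies in the 3-cycle (e, i, f).
Powers repeat with period 3 on this cycle, and 35 mod 3 = 2, so π^35(e) = π^2(e).
Stepping 2 places around the cycle: e → i → f.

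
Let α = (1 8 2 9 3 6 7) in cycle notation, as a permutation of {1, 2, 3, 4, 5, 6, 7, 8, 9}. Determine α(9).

3

9 appears in (1 8 2 9 3 6 7); the next entry (wrapping around) is 3.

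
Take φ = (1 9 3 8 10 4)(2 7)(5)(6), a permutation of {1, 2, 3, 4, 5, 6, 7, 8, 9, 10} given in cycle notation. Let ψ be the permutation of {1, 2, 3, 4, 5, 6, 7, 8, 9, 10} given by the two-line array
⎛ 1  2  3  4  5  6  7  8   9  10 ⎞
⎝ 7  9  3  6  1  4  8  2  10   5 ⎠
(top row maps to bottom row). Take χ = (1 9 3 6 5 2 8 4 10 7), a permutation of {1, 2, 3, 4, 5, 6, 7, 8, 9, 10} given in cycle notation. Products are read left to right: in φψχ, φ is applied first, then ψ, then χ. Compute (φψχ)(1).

7

(φψχ)(1) = χ(ψ(φ(1))). φ(1) = 9, then ψ(9) = 10, then χ(10) = 7, so the result is 7.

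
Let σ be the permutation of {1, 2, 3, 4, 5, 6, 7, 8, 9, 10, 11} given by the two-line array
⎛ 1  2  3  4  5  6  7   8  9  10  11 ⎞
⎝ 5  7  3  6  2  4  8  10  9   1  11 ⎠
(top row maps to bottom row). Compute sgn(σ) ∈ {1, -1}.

1

In disjoint-cycle form the cycle lengths are 6, 2, 1, 1, 1.
A cycle of length ℓ contributes ℓ−1 transpositions, so σ is a product of 5 + 1 = 6 transpositions — even.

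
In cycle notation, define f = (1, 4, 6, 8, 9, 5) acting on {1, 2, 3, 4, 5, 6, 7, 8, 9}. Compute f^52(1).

9

1 lies in the 6-cycle (1, 4, 6, 8, 9, 5).
On a 6-cycle, f^6 is the identity, so f^52 = f^4 there (52 ≡ 4 mod 6).
Stepping 4 places around the cycle: 1 → 4 → 6 → 8 → 9.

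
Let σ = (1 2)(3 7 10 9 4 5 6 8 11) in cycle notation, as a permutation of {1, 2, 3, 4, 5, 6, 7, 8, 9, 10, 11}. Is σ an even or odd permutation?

odd

The cycle lengths are 9, 2.
A cycle is odd iff its length is even; σ has 1 even-length cycle, so sgn(σ) = (−1)^1 and σ is odd.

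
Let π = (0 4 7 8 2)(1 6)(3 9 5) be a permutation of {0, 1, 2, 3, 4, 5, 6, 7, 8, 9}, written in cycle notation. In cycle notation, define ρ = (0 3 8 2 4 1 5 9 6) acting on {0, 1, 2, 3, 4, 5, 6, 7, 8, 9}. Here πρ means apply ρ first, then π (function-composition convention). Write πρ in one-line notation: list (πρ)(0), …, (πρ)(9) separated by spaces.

9 3 7 2 6 5 4 8 0 1

Chase each element through ρ then π: 0 → 3 → 9; 1 → 5 → 3; 2 → 4 → 7; 3 → 8 → 2; 4 → 1 → 6; 5 → 9 → 5; 6 → 0 → 4; 7 → 7 → 8; 8 → 2 → 0; 9 → 6 → 1.
Collecting the images, πρ = [9 3 7 2 6 5 4 8 0 1].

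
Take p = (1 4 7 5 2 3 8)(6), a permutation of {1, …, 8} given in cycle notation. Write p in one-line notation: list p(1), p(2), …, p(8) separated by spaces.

4 3 8 7 2 6 5 1

Reading each image from the cycles: 1↦4, 2↦3, 3↦8, 4↦7, 5↦2, 6↦6, 7↦5, 8↦1.
Listing these in domain order gives 4 3 8 7 2 6 5 1.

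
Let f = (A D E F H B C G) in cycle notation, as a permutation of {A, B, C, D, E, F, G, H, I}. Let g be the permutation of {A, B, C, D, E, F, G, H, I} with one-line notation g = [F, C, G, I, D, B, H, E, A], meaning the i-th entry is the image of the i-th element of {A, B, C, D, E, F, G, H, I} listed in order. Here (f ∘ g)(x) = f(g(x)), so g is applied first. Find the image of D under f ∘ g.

g(D) = I, then f(I) = I; composing gives (f ∘ g)(D) = I.

I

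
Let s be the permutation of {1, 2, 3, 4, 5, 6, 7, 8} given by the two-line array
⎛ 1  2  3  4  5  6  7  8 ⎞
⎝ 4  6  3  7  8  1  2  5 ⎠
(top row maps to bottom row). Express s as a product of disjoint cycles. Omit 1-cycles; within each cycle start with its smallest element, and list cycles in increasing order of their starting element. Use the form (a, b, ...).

Iterating s from 1 gives 1 → 4 → 7 → 2 → 6 → 1; that is the 5-cycle (1, 4, 7, 2, 6).
Continuing from each remaining unvisited element yields (1, 4, 7, 2, 6)(5, 8).

(1, 4, 7, 2, 6)(5, 8)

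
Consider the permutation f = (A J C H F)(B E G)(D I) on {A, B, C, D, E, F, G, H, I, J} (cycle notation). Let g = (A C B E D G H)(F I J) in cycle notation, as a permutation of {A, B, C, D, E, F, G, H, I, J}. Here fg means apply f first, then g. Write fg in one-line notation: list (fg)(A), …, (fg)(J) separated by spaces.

(fg)(x) = g(f(x)). Computing each image: g(f(A)) = g(J) = F, g(f(B)) = g(E) = D, g(f(C)) = g(H) = A, g(f(D)) = g(I) = J, g(f(E)) = g(G) = H, g(f(F)) = g(A) = C, g(f(G)) = g(B) = E, g(f(H)) = g(F) = I, g(f(I)) = g(D) = G, g(f(J)) = g(C) = B.
Hence fg = [F D A J H C E I G B].

F D A J H C E I G B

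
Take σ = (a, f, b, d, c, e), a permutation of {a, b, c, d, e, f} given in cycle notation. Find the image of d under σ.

In the cycle (a, f, b, d, c, e), d is followed by c, so σ(d) = c.

c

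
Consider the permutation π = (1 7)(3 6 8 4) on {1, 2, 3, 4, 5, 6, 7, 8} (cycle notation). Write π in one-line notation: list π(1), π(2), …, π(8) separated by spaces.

Reading each image from the cycles: 1→7, 2→2, 3→6, 4→3, 5→5, 6→8, 7→1, 8→4.
So the one-line form is 7 2 6 3 5 8 1 4.

7 2 6 3 5 8 1 4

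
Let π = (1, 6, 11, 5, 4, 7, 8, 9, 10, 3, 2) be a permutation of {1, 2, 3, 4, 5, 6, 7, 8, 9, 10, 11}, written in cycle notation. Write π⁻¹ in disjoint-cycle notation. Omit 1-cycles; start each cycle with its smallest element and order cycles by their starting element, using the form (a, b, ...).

(1, 2, 3, 10, 9, 8, 7, 4, 5, 11, 6)

The inverse reverses each cycle.
Reversing each cycle of π and rotating so the smallest element leads gives (1, 2, 3, 10, 9, 8, 7, 4, 5, 11, 6).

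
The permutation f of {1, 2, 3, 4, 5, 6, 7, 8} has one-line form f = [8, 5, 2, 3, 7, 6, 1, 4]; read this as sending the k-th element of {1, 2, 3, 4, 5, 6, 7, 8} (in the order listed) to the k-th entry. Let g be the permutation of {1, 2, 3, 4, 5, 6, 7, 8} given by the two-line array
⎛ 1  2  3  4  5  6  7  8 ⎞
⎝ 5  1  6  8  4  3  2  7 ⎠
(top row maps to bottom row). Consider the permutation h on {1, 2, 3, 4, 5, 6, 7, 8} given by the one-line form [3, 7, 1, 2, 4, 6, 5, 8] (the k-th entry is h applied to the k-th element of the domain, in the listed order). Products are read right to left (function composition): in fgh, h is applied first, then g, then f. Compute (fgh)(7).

Chase 7: h(7) = 5; g(5) = 4; f(4) = 3. Hence (fgh)(7) = 3.

3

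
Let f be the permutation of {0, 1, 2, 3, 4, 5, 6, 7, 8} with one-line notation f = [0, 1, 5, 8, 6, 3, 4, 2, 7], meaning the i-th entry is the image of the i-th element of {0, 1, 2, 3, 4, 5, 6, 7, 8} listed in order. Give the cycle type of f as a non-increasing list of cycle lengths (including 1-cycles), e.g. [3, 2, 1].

The disjoint cycles are (0)(1)(2, 5, 3, 8, 7)(4, 6), with lengths 5, 2, 1, 1 in non-increasing order.

[5, 2, 1, 1]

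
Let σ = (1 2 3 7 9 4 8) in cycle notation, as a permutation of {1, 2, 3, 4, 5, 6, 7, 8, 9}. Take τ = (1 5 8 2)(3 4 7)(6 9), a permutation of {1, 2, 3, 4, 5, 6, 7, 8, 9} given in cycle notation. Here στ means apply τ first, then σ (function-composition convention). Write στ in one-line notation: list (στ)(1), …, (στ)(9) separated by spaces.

For each element, apply τ then σ: 1 → 5 → 5; 2 → 1 → 2; 3 → 4 → 8; 4 → 7 → 9; 5 → 8 → 1; 6 → 9 → 4; 7 → 3 → 7; 8 → 2 → 3; 9 → 6 → 6.
So στ in one-line form is 5 2 8 9 1 4 7 3 6.

5 2 8 9 1 4 7 3 6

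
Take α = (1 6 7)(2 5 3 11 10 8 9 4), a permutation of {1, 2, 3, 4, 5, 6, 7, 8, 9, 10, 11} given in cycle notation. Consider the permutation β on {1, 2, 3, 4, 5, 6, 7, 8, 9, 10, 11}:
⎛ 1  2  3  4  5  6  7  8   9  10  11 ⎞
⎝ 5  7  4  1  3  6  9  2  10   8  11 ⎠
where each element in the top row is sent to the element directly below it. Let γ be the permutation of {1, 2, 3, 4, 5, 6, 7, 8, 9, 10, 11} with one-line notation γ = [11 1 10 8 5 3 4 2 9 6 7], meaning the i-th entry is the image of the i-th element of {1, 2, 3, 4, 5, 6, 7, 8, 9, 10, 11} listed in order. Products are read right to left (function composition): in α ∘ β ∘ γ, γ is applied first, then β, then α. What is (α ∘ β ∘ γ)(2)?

Apply the permutations in order: γ(2) = 1, then β(1) = 5, then α(5) = 3. So (α ∘ β ∘ γ)(2) = 3.

3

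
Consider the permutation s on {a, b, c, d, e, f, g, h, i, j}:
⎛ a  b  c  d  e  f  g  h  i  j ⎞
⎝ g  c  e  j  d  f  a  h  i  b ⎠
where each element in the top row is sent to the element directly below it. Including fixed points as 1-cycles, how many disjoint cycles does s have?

5

The cycle decomposition is (a, g)(b, c, e, d, j)(f)(h)(i), which has 5 cycles (counting 1-cycles).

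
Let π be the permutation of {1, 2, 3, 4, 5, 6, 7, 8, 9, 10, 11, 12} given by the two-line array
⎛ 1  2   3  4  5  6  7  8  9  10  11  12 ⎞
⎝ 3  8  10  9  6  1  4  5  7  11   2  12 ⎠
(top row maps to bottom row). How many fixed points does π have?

1

The fixed points (elements with π(x) = x) are {12}, so there is 1.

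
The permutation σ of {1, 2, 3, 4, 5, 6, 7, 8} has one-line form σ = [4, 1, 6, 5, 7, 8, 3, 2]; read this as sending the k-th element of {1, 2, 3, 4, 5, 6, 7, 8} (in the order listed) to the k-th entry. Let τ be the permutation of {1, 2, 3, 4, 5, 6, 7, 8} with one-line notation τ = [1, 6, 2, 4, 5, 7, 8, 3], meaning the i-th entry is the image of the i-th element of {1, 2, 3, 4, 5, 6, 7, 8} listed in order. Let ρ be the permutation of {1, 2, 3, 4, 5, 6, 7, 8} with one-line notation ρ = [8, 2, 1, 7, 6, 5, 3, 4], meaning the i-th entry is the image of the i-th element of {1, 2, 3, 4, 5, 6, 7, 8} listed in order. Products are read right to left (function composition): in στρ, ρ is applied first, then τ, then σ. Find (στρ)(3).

Apply the permutations in order: ρ(3) = 1, then τ(1) = 1, then σ(1) = 4. So (στρ)(3) = 4.

4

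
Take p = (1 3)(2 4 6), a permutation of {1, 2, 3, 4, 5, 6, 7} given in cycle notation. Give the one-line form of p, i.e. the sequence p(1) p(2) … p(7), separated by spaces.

3 4 1 6 5 2 7

Each element maps to the next entry in its cycle (wrapping to the front): 1→3, 2→4, 3→1, 4→6, 5→5, 6→2, 7→7.
Listing these in domain order gives 3 4 1 6 5 2 7.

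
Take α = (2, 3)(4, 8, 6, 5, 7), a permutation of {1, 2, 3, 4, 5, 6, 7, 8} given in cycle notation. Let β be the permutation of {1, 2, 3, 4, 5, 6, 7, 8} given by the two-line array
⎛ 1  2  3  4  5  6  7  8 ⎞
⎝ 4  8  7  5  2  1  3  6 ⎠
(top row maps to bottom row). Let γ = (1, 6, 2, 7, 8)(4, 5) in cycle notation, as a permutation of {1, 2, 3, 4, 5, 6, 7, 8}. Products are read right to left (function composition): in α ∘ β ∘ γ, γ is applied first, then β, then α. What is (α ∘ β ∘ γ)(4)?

3

Chase 4: γ(4) = 5; β(5) = 2; α(2) = 3. Hence (α ∘ β ∘ γ)(4) = 3.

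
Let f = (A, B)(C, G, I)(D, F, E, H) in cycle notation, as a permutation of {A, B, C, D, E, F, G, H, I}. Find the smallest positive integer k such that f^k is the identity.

12

The disjoint cycles have lengths 4, 3, 2.
The order of f is the least common multiple of its cycle lengths: lcm(4, 3, 2) = 12.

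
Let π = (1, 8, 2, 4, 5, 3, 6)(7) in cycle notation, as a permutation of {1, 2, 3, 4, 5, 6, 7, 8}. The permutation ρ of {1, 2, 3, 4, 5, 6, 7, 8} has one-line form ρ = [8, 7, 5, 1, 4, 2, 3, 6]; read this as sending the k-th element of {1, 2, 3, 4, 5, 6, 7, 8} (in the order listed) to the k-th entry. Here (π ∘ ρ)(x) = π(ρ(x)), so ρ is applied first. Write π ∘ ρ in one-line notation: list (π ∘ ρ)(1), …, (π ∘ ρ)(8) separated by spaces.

(π ∘ ρ)(x) = π(ρ(x)). Computing each image: π(ρ(1)) = π(8) = 2, π(ρ(2)) = π(7) = 7, π(ρ(3)) = π(5) = 3, π(ρ(4)) = π(1) = 8, π(ρ(5)) = π(4) = 5, π(ρ(6)) = π(2) = 4, π(ρ(7)) = π(3) = 6, π(ρ(8)) = π(6) = 1.
Hence π ∘ ρ = [2 7 3 8 5 4 6 1].

2 7 3 8 5 4 6 1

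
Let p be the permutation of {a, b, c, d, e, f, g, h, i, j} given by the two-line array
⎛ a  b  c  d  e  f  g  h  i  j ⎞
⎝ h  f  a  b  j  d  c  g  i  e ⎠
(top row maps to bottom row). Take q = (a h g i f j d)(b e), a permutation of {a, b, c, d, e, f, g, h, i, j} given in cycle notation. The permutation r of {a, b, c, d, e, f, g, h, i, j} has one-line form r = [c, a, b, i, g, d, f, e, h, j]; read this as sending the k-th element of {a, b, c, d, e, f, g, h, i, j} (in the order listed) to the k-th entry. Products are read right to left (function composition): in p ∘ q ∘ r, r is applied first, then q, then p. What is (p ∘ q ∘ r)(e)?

(p ∘ q ∘ r)(e) = p(q(r(e))). r(e) = g, then q(g) = i, then p(i) = i, so the result is i.

i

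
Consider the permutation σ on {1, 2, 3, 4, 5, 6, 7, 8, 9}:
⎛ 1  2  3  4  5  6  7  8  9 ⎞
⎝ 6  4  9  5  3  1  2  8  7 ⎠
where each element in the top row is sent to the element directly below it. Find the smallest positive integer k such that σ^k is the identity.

The disjoint-cycle form of σ has cycle lengths 6, 2, 1.
Since disjoint cycles commute, ord(σ) = lcm(6, 2) = 6.

6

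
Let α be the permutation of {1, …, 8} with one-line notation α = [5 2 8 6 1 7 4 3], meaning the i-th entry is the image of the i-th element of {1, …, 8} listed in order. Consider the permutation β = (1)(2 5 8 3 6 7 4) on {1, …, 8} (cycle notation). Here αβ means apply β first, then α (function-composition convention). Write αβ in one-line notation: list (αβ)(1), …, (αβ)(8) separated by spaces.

For each element, apply β then α: 1 → 1 → 5; 2 → 5 → 1; 3 → 6 → 7; 4 → 2 → 2; 5 → 8 → 3; 6 → 7 → 4; 7 → 4 → 6; 8 → 3 → 8.
Collecting the images, αβ = [5 1 7 2 3 4 6 8].

5 1 7 2 3 4 6 8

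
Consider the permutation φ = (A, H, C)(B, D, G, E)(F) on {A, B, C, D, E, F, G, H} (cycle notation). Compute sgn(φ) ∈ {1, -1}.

-1

The cycle lengths are 4, 3, 1.
A cycle of length ℓ contributes ℓ−1 transpositions, so φ is a product of 3 + 2 = 5 transpositions — odd.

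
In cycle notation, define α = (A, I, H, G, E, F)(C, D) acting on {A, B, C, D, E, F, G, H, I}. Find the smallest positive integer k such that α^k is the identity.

The disjoint cycles have lengths 6, 2, 1.
The order is lcm(6, 2) = 6.

6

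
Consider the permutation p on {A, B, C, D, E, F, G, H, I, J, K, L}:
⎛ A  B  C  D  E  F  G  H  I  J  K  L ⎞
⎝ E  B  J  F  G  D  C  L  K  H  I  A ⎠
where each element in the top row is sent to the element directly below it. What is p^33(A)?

Tracing A → E → … returns to A after 7 steps, so A lies in a 7-cycle (A, E, G, C, J, H, L).
Since the cycle has length 7, p^33 acts on it the same as p^5 (33 mod 7 = 5).
Advancing 5 steps from A: A → E → G → C → J → H.

H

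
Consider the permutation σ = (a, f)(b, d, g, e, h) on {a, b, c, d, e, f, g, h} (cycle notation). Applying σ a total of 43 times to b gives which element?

e

b lies in the 5-cycle (b, d, g, e, h).
On a 5-cycle, σ^5 is the identity, so σ^43 = σ^3 there (43 ≡ 3 mod 5).
Stepping 3 places around the cycle: b → d → g → e.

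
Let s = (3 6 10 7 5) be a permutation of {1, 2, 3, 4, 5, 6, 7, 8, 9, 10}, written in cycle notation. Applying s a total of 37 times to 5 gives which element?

5 lies in the 5-cycle (3 6 10 7 5).
Powers repeat with period 5 on this cycle, and 37 mod 5 = 2, so s^37(5) = s^2(5).
Stepping 2 places around the cycle: 5 → 3 → 6.

6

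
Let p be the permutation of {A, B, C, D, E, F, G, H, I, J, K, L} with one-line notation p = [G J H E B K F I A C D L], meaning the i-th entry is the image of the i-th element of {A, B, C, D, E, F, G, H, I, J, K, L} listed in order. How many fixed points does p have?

1

The fixed points (elements with p(x) = x) are {L}, so there is 1.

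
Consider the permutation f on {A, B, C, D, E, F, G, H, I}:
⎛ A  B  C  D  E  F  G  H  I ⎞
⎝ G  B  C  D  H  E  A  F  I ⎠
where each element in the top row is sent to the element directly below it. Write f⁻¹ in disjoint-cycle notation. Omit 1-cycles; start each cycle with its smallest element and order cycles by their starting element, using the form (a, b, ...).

(A, G)(E, F, H)

First write f in disjoint cycles: (A, G)(E, H, F).
The inverse reverses every cycle; in canonical form, f⁻¹ = (A, G)(E, F, H).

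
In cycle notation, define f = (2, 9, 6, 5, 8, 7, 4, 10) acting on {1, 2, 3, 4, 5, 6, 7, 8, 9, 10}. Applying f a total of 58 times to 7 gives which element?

7 lies in the 8-cycle (2, 9, 6, 5, 8, 7, 4, 10).
Powers repeat with period 8 on this cycle, and 58 mod 8 = 2, so f^58(7) = f^2(7).
Stepping 2 places around the cycle: 7 → 4 → 10.

10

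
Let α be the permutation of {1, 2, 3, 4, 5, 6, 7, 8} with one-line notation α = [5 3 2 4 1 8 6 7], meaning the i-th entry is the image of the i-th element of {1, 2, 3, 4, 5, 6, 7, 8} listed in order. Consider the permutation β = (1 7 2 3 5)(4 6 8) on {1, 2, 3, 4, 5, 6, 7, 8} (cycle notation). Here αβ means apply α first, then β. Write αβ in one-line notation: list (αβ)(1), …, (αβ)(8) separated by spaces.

1 5 3 6 7 4 8 2

(αβ)(x) = β(α(x)). Computing each image: β(α(1)) = β(5) = 1, β(α(2)) = β(3) = 5, β(α(3)) = β(2) = 3, β(α(4)) = β(4) = 6, β(α(5)) = β(1) = 7, β(α(6)) = β(8) = 4, β(α(7)) = β(6) = 8, β(α(8)) = β(7) = 2.
Hence αβ = [1 5 3 6 7 4 8 2].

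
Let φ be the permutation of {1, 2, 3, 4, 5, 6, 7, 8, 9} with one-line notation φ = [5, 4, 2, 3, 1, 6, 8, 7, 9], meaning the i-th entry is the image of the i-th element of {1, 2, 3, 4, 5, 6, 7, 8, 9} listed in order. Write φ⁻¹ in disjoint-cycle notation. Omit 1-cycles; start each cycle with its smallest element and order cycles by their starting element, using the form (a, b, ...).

(1, 5)(2, 3, 4)(7, 8)

The cycle decomposition of φ is (1, 5)(2, 4, 3)(7, 8).
The inverse reverses every cycle; in canonical form, φ⁻¹ = (1, 5)(2, 3, 4)(7, 8).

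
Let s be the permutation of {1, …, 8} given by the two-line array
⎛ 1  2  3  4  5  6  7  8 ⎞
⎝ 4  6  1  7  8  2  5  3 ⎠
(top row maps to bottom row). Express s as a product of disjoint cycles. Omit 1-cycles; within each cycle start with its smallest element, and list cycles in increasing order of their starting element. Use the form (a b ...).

(1 4 7 5 8 3)(2 6)

Start at 1 and follow images: 1 → 4 → 7 → 5 → 8 → 3 → 1, giving the cycle (1 4 7 5 8 3).
Repeating from the next unused element and collecting all non-trivial cycles gives (1 4 7 5 8 3)(2 6).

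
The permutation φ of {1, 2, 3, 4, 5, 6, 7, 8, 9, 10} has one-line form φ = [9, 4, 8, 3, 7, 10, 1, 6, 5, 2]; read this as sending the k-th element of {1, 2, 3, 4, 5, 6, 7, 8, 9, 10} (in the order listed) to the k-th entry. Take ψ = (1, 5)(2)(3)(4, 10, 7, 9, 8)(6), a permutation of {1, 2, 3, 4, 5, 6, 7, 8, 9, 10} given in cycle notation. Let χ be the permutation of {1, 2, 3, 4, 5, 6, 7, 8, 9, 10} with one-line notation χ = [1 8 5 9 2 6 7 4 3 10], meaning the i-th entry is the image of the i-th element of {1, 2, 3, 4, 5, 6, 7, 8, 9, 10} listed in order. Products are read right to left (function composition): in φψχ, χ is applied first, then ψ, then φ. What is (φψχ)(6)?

(φψχ)(6) = φ(ψ(χ(6))). χ(6) = 6, then ψ(6) = 6, then φ(6) = 10, so the result is 10.

10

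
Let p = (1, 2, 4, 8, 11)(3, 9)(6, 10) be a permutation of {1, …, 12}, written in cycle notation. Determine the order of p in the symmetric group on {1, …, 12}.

10

The disjoint cycles have lengths 5, 2, 2, 1, 1, 1.
Since disjoint cycles commute, ord(p) = lcm(5, 2, 2) = 10.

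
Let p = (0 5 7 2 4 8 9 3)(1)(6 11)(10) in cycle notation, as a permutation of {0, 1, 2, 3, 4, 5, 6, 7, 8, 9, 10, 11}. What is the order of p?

8

The disjoint cycles have lengths 8, 2, 1, 1.
Since disjoint cycles commute, ord(p) = lcm(8, 2) = 8.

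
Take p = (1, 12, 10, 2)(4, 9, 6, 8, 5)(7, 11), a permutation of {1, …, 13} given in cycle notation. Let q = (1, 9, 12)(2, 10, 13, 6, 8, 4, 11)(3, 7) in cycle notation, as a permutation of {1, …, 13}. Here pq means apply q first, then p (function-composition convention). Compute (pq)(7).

q(7) = 3, then p(3) = 3; composing gives (pq)(7) = 3.

3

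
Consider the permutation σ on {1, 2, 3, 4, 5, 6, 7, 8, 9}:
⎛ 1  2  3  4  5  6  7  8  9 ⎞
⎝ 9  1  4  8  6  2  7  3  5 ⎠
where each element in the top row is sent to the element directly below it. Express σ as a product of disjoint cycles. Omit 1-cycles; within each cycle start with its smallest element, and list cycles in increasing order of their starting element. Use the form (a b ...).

From 1: 1 → 9 → 5 → 6 → 2 → 1, closing the cycle (1 9 5 6 2).
Repeating from the next unused element and collecting all non-trivial cycles gives (1 9 5 6 2)(3 4 8).

(1 9 5 6 2)(3 4 8)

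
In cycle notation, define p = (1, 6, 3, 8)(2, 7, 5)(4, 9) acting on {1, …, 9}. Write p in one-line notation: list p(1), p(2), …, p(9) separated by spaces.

Reading each image from the cycles: 1→6, 2→7, 3→8, 4→9, 5→2, 6→3, 7→5, 8→1, 9→4.
Listing these in domain order gives 6 7 8 9 2 3 5 1 4.

6 7 8 9 2 3 5 1 4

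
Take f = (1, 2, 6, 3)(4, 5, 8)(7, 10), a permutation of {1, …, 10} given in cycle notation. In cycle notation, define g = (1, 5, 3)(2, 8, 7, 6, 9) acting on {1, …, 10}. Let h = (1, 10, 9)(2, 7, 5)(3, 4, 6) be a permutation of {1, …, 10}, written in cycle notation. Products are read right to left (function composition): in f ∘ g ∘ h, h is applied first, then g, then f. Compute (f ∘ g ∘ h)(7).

1

Apply the permutations in order: h(7) = 5, then g(5) = 3, then f(3) = 1. So (f ∘ g ∘ h)(7) = 1.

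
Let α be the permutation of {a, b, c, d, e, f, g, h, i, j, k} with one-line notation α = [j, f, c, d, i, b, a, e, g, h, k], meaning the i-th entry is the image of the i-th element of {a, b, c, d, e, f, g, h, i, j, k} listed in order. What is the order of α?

6

The disjoint-cycle form of α has cycle lengths 6, 2, 1, 1, 1.
The order of α is the least common multiple of its cycle lengths: lcm(6, 2) = 6.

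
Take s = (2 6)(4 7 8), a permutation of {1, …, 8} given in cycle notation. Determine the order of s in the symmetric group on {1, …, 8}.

6

The cycle type of s is (3, 2, 1, 1, 1).
Since disjoint cycles commute, ord(s) = lcm(3, 2) = 6.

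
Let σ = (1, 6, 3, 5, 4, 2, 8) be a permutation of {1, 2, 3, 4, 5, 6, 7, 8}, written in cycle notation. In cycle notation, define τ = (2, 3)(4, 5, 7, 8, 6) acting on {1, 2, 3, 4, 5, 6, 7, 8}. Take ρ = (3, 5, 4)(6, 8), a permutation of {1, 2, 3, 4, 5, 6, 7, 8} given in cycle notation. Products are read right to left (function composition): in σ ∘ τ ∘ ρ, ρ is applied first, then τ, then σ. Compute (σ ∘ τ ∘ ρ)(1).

6

Chase 1: ρ(1) = 1; τ(1) = 1; σ(1) = 6. Hence (σ ∘ τ ∘ ρ)(1) = 6.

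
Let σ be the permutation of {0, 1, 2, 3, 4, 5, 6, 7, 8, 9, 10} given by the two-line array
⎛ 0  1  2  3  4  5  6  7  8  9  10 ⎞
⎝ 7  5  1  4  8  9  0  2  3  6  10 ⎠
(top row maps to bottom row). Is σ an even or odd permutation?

In disjoint-cycle form the cycle lengths are 7, 3, 1.
A cycle is odd iff its length is even; σ has 0 even-length cycles, so sgn(σ) = (−1)^0 and σ is even.

even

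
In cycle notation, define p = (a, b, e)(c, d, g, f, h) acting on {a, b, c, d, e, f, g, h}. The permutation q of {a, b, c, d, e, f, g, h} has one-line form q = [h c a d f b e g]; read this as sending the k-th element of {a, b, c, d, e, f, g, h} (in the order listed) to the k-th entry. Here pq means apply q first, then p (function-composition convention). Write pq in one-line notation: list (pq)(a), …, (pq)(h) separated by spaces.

c d b g h e a f

(pq)(x) = p(q(x)). Computing each image: p(q(a)) = p(h) = c, p(q(b)) = p(c) = d, p(q(c)) = p(a) = b, p(q(d)) = p(d) = g, p(q(e)) = p(f) = h, p(q(f)) = p(b) = e, p(q(g)) = p(e) = a, p(q(h)) = p(g) = f.
Hence pq = [c d b g h e a f].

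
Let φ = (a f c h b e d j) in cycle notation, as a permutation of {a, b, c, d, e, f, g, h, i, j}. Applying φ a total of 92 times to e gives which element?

f

e lies in the 8-cycle (a f c h b e d j).
On an 8-cycle, φ^8 is the identity, so φ^92 = φ^4 there (92 ≡ 4 mod 8).
Stepping 4 places around the cycle: e → d → j → a → f.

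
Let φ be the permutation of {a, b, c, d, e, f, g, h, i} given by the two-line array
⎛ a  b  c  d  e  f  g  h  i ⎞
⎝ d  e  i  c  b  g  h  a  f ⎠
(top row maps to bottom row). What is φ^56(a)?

a

Tracing a → d → … returns to a after 7 steps, so a lies in a 7-cycle (a, d, c, i, f, g, h).
Powers repeat with period 7 on this cycle, and 56 mod 7 = 0, so φ^56(a) = φ^0(a).
So φ^56(a) = a.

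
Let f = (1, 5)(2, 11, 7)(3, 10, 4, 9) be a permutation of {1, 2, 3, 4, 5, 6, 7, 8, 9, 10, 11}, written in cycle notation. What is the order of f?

12

The disjoint cycles have lengths 4, 3, 2, 1, 1.
The order of f is the least common multiple of its cycle lengths: lcm(4, 3, 2) = 12.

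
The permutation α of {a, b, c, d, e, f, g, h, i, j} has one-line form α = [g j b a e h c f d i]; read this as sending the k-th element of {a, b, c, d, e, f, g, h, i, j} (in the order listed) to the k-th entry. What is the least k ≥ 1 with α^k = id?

14

Writing α as disjoint cycles, the cycle lengths are 7, 2, 1.
The order of α is the least common multiple of its cycle lengths: lcm(7, 2) = 14.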